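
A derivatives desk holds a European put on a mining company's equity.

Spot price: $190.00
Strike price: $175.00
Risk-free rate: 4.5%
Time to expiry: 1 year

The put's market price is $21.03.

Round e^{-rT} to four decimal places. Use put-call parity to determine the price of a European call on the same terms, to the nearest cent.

exp(−rT) = exp(−0.045·1) = 0.9560
Put-call parity: C − P = S − K·e^(−rT) = 190 − 175·0.9560 = 190 − 167.3000 = 22.7000
C = P + (C − P) = 21.03 + (22.7000) = 43.7300

$43.73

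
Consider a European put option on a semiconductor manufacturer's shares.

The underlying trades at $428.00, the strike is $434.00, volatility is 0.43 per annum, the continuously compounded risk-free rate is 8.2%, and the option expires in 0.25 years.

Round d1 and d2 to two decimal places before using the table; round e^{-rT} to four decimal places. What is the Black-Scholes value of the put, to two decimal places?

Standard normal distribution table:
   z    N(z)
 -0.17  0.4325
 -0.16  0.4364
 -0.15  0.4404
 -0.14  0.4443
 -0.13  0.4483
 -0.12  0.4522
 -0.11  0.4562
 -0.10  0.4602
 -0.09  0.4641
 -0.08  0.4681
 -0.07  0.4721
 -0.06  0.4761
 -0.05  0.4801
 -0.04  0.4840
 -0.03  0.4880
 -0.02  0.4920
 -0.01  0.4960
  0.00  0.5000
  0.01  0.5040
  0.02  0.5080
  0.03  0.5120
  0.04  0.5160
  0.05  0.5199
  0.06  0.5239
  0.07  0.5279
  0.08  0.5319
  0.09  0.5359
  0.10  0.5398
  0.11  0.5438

$36.00

σ√T = 0.43·√0.25 = 0.2150
d₁ = [ln(428/434) + (0.082 + ½·0.43²)·0.25] / (σ√T) = (-0.0139 + 0.0436) / 0.2150 = 0.1381 ≈ 0.14
d₂ = 0.1381 − 0.2150 = -0.0769 ≈ -0.08
e^(−rT) = e^(−0.082·0.25) = 0.9797
P = 434·0.9797·N(0.08) − 428·N(-0.14) = 434·0.9797·0.5319 − 428·0.4443 = 226.1585 − 190.1604 = 35.9981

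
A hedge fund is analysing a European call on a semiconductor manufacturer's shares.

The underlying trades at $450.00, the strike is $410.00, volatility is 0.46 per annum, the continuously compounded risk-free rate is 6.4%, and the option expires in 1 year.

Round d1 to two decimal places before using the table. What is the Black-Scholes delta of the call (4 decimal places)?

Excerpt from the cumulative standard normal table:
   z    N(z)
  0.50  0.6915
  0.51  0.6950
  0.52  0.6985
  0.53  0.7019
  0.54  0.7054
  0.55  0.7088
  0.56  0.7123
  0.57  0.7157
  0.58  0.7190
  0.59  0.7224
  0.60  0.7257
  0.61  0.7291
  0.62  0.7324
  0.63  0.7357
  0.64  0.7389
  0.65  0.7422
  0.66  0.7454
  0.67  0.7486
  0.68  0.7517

σ√T = 0.46 × 1.0000 = 0.4600
d₁ = [ln(450/410) + (0.064 + 0.46²/2)·1] / 0.4600 = [0.0931 + 0.1698] / 0.4600 = 0.5715 → 0.57
N(d₁) = N(0.57) = 0.7157
Δ_call = N(d₁) = 0.7157

0.7157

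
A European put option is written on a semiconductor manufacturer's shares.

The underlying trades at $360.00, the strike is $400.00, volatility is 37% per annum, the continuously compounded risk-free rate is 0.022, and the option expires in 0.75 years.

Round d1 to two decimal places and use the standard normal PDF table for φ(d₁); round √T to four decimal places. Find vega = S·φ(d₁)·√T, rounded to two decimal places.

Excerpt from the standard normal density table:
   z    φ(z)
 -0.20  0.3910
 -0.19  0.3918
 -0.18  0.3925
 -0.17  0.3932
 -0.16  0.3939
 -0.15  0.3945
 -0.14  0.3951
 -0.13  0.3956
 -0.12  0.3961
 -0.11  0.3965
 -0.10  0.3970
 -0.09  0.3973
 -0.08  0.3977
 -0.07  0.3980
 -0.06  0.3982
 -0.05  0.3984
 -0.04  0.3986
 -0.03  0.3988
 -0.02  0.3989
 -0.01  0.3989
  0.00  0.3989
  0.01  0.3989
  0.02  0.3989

σ√T = 0.37 × 0.8660 = 0.3204
ln(S/K) + (r + σ²/2)T = ln(360/400) + (0.022 + 0.37²/2)·0.75 = -0.1054 + 0.0678 = -0.0375
d₁ = -0.0375 / 0.3204 = -0.1171 ⇒ -0.12
√T = √0.75 = 0.8660
φ(d₁) = φ(-0.12) = 0.3961
vega = S·φ(d₁)·√T = 360·0.3961·0.8660 = 123.4881

123.49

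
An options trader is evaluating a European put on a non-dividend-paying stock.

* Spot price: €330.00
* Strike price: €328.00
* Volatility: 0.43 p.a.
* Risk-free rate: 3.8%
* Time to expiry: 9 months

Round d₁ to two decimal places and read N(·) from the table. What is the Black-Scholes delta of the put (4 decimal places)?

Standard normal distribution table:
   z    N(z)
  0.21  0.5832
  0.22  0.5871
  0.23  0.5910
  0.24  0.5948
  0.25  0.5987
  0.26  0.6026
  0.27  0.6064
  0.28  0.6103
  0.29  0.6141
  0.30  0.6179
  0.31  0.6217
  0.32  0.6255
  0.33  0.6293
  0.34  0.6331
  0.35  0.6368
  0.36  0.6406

-0.3897

σ√T = 0.43 × 0.8660 = 0.3724
d₁ = [ln(330/328) + (0.038 + ½·0.43²)·0.75] / (σ√T) = (0.0061 + 0.0978) / 0.3724 = 0.2791 which rounds to 0.28
N(d₁) = N(0.28) = 0.6103
Δ_put = N(d₁) − 1 = 0.6103 − 1 = -0.3897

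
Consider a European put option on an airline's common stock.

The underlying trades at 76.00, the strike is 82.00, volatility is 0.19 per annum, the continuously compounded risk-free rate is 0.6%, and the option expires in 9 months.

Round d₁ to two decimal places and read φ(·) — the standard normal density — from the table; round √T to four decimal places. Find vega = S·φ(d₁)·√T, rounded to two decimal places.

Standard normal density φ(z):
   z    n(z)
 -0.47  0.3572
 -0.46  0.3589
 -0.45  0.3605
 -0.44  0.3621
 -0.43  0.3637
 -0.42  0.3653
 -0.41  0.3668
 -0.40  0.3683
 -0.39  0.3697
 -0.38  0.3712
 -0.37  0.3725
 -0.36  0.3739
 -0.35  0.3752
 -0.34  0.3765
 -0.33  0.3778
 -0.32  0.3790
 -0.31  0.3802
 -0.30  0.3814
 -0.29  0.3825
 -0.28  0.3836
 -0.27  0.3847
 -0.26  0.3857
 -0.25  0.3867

σ√T = 0.19·√0.75 = 0.1645
d₁ = [ln(76/82) + (0.006 + 0.19²/2)·0.75] / 0.1645 = [-0.0760 + 0.0180] / 0.1645 = -0.3522 ≈ -0.35
√T = √0.75 = 0.8660
φ(d₁) = φ(-0.35) = 0.3752
vega = S·φ(d₁)·√T = 76·0.3752·0.8660 = 24.6942

24.69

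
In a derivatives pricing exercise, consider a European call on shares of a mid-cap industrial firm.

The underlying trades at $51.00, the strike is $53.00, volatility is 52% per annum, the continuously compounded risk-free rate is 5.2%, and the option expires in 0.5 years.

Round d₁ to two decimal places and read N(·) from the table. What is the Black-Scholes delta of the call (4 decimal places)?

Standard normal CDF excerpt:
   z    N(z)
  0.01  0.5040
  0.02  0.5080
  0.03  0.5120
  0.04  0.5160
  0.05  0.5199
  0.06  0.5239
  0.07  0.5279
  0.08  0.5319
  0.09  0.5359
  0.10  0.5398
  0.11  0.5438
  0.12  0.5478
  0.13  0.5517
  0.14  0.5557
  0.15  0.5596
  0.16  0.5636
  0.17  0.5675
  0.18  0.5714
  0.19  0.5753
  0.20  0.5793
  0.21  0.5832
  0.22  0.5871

σ√T = 0.52·√0.5 = 0.3677
ln(S/K) + (r + σ²/2)T = ln(51/53) + (0.052 + 0.52²/2)·0.5 = -0.0385 + 0.0936 = 0.0551
d₁ = 0.0551 / 0.3677 = 0.1499 ⇒ 0.15
N(d₁) = N(0.15) = 0.5596
Δ_call = N(d₁) = 0.5596

0.5596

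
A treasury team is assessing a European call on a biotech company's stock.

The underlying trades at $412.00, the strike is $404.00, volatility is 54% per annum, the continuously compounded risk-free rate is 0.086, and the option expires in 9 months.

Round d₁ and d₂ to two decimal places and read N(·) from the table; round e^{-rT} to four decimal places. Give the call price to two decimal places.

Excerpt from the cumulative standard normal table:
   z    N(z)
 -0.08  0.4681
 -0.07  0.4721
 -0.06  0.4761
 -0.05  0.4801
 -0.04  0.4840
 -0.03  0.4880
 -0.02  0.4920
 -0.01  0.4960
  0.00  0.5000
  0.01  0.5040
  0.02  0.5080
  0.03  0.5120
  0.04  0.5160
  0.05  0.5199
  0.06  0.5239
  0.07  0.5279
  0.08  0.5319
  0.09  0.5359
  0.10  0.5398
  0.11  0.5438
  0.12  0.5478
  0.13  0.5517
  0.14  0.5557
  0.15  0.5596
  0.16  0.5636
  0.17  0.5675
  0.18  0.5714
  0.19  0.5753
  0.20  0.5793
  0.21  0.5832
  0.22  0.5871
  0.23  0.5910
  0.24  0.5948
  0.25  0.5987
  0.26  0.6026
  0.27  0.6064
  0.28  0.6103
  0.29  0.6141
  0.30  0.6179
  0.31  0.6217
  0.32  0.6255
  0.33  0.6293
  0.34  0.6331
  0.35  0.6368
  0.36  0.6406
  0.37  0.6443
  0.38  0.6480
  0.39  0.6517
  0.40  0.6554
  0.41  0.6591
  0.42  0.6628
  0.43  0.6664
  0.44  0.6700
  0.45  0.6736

$89.71

T = 0.75;  σ√T = 0.4677
d₁ = [ln(412/404) + (0.086 + ½·0.54²)·0.75] / (σ√T) = (0.0196 + 0.1739) / 0.4677 = 0.4137 ≈ 0.41
d₂ = 0.4137 − 0.4677 = -0.0540 ≈ -0.05
exp(−rT) = exp(−0.086·0.75) = 0.9375
N(d₁) = N(0.41) = 0.6591;  N(d₂) = N(-0.05) = 0.4801
C = 412·0.6591 − 404·0.9375·0.4801 = 271.5492 − 181.8379 = 89.7113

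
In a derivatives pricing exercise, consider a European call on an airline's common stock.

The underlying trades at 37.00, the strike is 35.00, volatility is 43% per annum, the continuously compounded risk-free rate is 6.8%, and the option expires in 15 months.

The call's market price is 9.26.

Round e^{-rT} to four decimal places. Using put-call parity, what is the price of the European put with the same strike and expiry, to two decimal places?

4.41

exp(−rT) = exp(−0.068·1.25) = 0.9185
Put-call parity: C − P = S − K·e^(−rT) = 37 − 35·0.9185 = 37 − 32.1475 = 4.8525
P = C − (C − P) = 9.26 − (4.8525) = 4.4075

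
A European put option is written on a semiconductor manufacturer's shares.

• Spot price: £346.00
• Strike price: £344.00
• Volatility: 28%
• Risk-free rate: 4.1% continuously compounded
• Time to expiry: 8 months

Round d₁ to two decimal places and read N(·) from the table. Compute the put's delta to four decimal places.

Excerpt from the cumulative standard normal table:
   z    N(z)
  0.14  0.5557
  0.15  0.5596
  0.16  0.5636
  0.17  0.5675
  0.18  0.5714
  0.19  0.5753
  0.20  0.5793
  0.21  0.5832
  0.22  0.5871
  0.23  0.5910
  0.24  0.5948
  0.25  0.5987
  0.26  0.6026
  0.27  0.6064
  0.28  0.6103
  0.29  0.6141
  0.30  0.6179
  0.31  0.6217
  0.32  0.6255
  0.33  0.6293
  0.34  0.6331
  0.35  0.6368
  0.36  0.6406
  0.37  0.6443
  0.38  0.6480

σ√T = 0.28·√0.6667 = 0.2286
d₁ = [ln(346/344) + (0.041 + 0.28²/2)·0.6667] / 0.2286 = [0.0058 + 0.0535] / 0.2286 = 0.2592 which rounds to 0.26
N(d₁) = N(0.26) = 0.6026
Δ_put = N(d₁) − 1 = 0.6026 − 1 = -0.3974

-0.3974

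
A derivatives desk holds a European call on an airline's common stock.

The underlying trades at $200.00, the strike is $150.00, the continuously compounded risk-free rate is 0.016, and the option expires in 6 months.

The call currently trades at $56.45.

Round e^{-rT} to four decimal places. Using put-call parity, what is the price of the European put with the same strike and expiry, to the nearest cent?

exp(−rT) = exp(−0.016·0.5) = 0.9920
Put-call parity: C − P = S − K·e^(−rT) = 200 − 150·0.9920 = 200 − 148.8000 = 51.2000
P = C − (C − P) = 56.45 − (51.2000) = 5.2500

$5.25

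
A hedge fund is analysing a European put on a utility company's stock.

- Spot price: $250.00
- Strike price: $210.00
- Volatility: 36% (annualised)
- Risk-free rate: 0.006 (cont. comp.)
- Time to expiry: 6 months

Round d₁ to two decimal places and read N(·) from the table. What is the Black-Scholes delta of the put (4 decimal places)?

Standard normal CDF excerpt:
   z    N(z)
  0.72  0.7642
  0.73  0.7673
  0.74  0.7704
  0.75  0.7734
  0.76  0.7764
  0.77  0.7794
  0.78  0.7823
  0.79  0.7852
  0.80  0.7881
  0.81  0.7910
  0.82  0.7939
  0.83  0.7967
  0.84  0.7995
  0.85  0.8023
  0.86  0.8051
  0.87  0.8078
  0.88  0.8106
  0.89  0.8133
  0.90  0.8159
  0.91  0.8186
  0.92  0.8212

T = 0.5;  σ√T = 0.2546
ln(S/K) + (r + σ²/2)T = ln(250/210) + (0.006 + 0.36²/2)·0.5 = 0.1744 + 0.0354 = 0.2098
d₁ = 0.2098 / 0.2546 = 0.8240 ≈ 0.82
N(d₁) = N(0.82) = 0.7939
Δ_put = N(d₁) − 1 = 0.7939 − 1 = -0.2061

-0.2061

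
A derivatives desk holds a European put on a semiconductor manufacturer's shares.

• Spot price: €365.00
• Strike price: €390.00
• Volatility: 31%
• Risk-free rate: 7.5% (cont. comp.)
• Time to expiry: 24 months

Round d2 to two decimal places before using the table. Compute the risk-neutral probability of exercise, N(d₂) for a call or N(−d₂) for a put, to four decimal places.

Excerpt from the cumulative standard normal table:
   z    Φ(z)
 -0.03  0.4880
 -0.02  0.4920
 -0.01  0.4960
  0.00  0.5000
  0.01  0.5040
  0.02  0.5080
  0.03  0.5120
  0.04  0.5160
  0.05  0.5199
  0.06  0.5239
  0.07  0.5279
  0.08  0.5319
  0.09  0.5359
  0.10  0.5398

0.5120

σ√T = 0.31·√2 = 0.4384
ln(S/K) + (r + σ²/2)T = ln(365/390) + (0.075 + 0.31²/2)·2 = -0.0662 + 0.2461 = 0.1799
d₁ = 0.1799 / 0.4384 = 0.4102 → 0.41
d₂ = d₁ − σ√T = 0.4102 − 0.4384 = -0.0282 → -0.03
Pr(exercise) under Q = N(−d₂) = N(0.03) = 0.5120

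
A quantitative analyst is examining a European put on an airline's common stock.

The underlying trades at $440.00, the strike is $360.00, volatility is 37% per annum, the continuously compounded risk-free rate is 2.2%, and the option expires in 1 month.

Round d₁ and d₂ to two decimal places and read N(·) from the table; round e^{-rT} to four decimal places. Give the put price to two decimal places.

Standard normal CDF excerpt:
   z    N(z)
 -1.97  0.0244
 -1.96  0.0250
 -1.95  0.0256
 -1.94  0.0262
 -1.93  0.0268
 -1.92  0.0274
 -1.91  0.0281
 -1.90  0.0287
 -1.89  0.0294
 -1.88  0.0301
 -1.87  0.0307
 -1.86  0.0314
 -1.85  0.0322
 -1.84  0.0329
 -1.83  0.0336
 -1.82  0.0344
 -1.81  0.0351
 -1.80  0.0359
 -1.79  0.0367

$0.56

σ√T = 0.37 × 0.2887 = 0.1068
d₁ = [ln(440/360) + (0.022 + ½·0.37²)·0.08333] / (σ√T) = (0.2007 + 0.0075) / 0.1068 = 1.9493 which rounds to 1.95
d₂ = 1.9493 − 0.1068 = 1.8425 which rounds to 1.84
e^(−rT) = e^(−0.022·0.08333) = 0.9982
P = 360·0.9982·N(-1.84) − 440·N(-1.95) = 360·0.9982·0.0329 − 440·0.0256 = 11.8227 − 11.2640 = 0.5587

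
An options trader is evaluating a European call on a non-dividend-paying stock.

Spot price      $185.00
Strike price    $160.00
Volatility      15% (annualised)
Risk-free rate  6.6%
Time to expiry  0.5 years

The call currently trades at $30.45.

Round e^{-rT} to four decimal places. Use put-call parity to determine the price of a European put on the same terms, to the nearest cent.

e^(−rT) = e^(−0.066·0.5) = 0.9675
Put-call parity: C − P = S − K·e^(−rT) = 185 − 160·0.9675 = 185 − 154.8000 = 30.2000
P = C − (C − P) = 30.45 − (30.2000) = 0.2500

$0.25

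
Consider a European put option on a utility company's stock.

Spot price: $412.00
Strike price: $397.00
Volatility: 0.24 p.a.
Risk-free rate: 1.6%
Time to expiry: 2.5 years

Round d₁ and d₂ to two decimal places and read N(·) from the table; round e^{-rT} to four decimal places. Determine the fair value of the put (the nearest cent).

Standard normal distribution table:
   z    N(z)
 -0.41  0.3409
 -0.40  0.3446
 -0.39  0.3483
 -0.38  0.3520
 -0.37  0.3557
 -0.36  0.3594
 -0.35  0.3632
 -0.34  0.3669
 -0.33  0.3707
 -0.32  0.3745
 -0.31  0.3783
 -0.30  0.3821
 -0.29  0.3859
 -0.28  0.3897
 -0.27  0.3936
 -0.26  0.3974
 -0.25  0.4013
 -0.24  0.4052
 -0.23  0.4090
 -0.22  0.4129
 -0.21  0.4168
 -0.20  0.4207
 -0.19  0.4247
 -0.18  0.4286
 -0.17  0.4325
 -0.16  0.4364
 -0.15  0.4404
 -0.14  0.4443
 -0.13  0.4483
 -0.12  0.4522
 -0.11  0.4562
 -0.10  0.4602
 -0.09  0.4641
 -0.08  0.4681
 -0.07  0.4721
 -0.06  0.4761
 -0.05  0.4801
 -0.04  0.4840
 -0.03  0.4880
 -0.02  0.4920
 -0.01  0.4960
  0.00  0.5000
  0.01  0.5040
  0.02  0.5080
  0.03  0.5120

$45.69

σ√T = 0.24·√2.5 = 0.3795
d₁ = [ln(412/397) + (0.016 + 0.24²/2)·2.5] / 0.3795 = [0.0371 + 0.1120] / 0.3795 = 0.3929 ⇒ 0.39
d₂ = d₁ − σ√T = 0.3929 − 0.3795 = 0.0134 ⇒ 0.01
e^(−rT) = e^(−0.016·2.5) = 0.9608
N(−d₂) = N(-0.01) = 0.4960;  N(−d₁) = N(-0.39) = 0.3483
P = 397·0.9608·0.4960 − 412·0.3483 = 189.1930 − 143.4996 = 45.6934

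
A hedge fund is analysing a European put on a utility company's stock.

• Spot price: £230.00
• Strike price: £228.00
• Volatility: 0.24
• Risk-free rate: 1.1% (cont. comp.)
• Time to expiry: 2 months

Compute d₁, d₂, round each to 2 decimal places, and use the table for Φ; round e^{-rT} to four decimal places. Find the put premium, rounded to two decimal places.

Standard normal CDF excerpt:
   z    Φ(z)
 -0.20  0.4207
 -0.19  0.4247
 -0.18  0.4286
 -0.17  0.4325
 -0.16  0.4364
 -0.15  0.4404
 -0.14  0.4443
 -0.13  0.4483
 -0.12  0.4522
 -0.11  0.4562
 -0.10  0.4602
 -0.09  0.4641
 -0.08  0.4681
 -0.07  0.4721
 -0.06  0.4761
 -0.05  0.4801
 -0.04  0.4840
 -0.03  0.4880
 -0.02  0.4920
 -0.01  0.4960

σ√T = 0.24·√0.1667 = 0.0980
d₁ = [ln(230/228) + (0.011 + 0.24²/2)·0.1667] / 0.0980 = [0.0087 + 0.0066] / 0.0980 = 0.1568 ⇒ 0.16
d₂ = d₁ − σ√T = 0.1568 − 0.0980 = 0.0589 ⇒ 0.06
exp(−rT) = exp(−0.011·0.1667) = 0.9982
N(−d₂) = N(-0.06) = 0.4761;  N(−d₁) = N(-0.16) = 0.4364
P = 228·0.9982·0.4761 − 230·0.4364 = 108.3554 − 100.3720 = 7.9834

£7.98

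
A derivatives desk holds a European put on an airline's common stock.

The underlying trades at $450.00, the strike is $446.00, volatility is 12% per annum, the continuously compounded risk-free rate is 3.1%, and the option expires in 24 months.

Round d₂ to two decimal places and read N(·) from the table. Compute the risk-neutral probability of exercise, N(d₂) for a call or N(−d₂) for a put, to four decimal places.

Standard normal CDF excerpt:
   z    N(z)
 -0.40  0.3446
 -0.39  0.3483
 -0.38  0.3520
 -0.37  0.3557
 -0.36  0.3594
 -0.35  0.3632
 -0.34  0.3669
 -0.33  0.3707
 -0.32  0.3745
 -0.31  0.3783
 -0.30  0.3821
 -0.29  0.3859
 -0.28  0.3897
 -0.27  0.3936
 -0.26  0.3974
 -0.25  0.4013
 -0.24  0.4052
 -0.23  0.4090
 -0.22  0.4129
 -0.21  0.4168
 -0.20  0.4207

T = 2;  σ√T = 0.1697
d₁ = [ln(450/446) + (0.031 + ½·0.12²)·2] / (σ√T) = (0.0089 + 0.0764) / 0.1697 = 0.5028 ≈ 0.50
d₂ = 0.5028 − 0.1697 = 0.3331 ≈ 0.33
Risk-neutral Pr[S_T < K] = N(−d₂) = N(-0.33) = 0.3707

0.3707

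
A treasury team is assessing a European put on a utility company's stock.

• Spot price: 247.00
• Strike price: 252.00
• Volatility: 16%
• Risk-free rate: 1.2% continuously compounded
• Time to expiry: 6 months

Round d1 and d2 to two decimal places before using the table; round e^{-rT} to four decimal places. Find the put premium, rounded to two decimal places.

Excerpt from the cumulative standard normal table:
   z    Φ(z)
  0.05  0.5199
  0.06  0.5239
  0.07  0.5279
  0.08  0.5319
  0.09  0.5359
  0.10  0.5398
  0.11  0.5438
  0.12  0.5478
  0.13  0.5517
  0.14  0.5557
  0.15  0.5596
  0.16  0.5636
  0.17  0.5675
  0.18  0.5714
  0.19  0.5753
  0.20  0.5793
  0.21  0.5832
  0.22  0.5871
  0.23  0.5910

12.74

σ√T = 0.16 × 0.7071 = 0.1131
d₁ = [ln(247/252) + (0.012 + 0.16²/2)·0.5] / 0.1131 = [-0.0200 + 0.0124] / 0.1131 = -0.0675 ≈ -0.07
d₂ = d₁ − σ√T = -0.0675 − 0.1131 = -0.1807 ≈ -0.18
e^(−rT) = e^(−0.012·0.5) = 0.9940
P = 252·0.9940·N(0.18) − 247·N(0.07) = 252·0.9940·0.5714 − 247·0.5279 = 143.1288 − 130.3913 = 12.7375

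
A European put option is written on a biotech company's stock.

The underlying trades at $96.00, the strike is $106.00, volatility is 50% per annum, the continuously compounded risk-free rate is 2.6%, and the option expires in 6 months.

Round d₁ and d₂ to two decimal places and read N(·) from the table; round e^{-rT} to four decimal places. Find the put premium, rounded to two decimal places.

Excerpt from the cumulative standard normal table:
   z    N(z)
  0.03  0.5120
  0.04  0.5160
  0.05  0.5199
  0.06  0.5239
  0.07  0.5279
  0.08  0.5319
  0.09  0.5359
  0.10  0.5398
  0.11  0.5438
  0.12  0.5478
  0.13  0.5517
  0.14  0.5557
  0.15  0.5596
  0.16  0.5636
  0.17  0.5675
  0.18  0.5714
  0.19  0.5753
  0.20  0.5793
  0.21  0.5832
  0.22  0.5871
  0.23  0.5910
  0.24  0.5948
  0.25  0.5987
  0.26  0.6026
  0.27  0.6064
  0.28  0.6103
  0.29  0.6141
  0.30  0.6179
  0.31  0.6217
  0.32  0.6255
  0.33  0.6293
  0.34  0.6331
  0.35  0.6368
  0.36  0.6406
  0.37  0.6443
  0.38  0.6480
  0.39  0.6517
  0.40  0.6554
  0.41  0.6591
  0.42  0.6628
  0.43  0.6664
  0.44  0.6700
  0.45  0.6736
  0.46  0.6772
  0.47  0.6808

σ√T = 0.5·√0.5 = 0.3536
d₁ = [ln(96/106) + (0.026 + 0.5²/2)·0.5] / 0.3536 = [-0.0991 + 0.0755] / 0.3536 = -0.0667 → -0.07
d₂ = d₁ − σ√T = -0.0667 − 0.3536 = -0.4203 → -0.42
exp(−rT) = exp(−0.026·0.5) = 0.9871
P = 106·0.9871·N(0.42) − 96·N(0.07) = 106·0.9871·0.6628 − 96·0.5279 = 69.3505 − 50.6784 = 18.6721

$18.67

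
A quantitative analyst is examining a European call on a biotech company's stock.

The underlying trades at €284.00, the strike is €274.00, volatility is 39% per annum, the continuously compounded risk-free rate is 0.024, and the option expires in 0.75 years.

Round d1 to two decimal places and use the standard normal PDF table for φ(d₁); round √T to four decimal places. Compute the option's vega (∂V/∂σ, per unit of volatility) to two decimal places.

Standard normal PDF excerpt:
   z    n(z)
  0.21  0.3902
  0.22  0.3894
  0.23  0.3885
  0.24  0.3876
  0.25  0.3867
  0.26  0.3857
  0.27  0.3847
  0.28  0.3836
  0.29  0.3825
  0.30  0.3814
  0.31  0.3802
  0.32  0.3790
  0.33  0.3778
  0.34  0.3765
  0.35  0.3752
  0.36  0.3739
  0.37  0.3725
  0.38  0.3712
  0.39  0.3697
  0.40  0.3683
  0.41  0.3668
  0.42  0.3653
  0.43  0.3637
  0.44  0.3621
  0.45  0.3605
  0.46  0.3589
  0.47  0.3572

92.92

σ√T = 0.39 × 0.8660 = 0.3377
d₁ = [ln(284/274) + (0.024 + 0.39²/2)·0.75] / 0.3377 = [0.0358 + 0.0750] / 0.3377 = 0.3283 ≈ 0.33
√T = √0.75 = 0.8660
φ(d₁) = φ(0.33) = 0.3778
vega = S·φ(d₁)·√T = 284·0.3778·0.8660 = 92.9176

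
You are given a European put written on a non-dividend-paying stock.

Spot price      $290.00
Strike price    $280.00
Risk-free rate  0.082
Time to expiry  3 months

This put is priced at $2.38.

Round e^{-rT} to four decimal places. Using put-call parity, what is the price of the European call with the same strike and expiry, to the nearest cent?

$18.06

exp(−rT) = exp(−0.082·0.25) = 0.9797
Put-call parity: C − P = S − K·e^(−rT) = 290 − 280·0.9797 = 290 − 274.3160 = 15.6840
C = P + (C − P) = 2.38 + (15.6840) = 18.0640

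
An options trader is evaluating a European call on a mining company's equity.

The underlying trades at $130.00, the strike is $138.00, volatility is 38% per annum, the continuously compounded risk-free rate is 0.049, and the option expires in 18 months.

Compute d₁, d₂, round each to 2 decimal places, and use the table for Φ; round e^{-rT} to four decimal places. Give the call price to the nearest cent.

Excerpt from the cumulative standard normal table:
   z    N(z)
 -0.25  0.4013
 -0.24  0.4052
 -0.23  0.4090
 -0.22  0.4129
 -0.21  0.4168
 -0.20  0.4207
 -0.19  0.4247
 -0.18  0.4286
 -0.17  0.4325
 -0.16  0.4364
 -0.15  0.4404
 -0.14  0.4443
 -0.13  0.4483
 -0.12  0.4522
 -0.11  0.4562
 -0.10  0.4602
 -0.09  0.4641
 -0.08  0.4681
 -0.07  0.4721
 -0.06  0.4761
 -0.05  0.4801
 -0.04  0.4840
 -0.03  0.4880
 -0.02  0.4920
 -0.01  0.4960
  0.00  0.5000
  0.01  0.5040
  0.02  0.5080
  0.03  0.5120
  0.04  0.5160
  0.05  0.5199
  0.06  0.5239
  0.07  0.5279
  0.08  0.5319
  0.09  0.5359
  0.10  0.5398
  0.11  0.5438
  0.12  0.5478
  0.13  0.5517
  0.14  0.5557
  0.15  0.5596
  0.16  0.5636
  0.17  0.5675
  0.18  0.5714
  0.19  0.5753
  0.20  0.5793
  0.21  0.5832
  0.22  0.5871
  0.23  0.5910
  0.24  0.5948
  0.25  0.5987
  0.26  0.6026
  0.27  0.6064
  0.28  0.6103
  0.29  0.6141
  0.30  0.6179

σ√T = 0.38 × 1.2247 = 0.4654
ln(S/K) + (r + σ²/2)T = ln(130/138) + (0.049 + 0.38²/2)·1.5 = -0.0597 + 0.1818 = 0.1221
d₁ = 0.1221 / 0.4654 = 0.2623 ≈ 0.26
d₂ = d₁ − σ√T = 0.2623 − 0.4654 = -0.2031 ≈ -0.20
e^(−rT) = e^(−0.049·1.5) = 0.9291
C = 130·N(0.26) − 138·0.9291·N(-0.20) = 130·0.6026 − 138·0.9291·0.4207 = 78.3380 − 53.9404 = 24.3976

$24.40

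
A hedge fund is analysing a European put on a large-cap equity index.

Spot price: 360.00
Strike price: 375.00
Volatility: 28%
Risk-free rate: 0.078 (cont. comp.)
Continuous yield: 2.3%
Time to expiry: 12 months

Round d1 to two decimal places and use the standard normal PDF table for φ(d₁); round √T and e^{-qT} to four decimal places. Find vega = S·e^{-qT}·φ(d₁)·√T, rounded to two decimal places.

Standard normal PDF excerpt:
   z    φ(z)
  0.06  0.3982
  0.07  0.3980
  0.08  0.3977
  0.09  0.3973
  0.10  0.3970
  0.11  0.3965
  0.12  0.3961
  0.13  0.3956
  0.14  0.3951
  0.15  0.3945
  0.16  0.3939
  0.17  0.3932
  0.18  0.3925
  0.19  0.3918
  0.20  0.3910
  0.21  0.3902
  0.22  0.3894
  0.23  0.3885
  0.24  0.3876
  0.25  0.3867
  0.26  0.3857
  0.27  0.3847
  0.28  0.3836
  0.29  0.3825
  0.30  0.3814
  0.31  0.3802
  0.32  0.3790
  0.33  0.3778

σ√T = 0.28 × 1.0000 = 0.2800
ln(S/K) + (r − q + σ²/2)T = ln(360/375) + (0.078 − 0.023 + 0.28²/2)·1 = -0.0408 + 0.0942 = 0.0534
d₁ = 0.0534 / 0.2800 = 0.1906 ⇒ 0.19
√T = √1 = 1.0000
φ(d₁) = φ(0.19) = 0.3918
exp(−qT) = exp(−0.023·1) = 0.9773
vega = S·exp(−qT)·φ(d₁)·√T = 360·0.9773·0.3918·1.0000 = 137.8462

137.85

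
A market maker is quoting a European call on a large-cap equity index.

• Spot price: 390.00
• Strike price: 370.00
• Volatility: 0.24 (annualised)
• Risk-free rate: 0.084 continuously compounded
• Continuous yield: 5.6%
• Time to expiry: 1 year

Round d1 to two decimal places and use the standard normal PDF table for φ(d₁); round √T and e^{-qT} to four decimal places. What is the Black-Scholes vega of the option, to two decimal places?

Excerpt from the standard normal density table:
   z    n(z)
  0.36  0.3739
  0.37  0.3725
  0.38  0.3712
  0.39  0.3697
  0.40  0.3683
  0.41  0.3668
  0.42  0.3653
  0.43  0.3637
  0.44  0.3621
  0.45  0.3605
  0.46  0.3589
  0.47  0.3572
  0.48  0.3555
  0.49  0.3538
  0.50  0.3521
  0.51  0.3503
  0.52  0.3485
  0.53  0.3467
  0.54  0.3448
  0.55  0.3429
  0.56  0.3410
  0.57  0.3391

132.34

T = 1;  σ√T = 0.2400
ln(S/K) + (r − q + σ²/2)T = ln(390/370) + (0.084 − 0.056 + 0.24²/2)·1 = 0.0526 + 0.0568 = 0.1094
d₁ = 0.1094 / 0.2400 = 0.4560 which rounds to 0.46
√T = √1 = 1.0000
φ(d₁) = φ(0.46) = 0.3589
exp(−qT) = exp(−0.056·1) = 0.9455
vega = S·exp(−qT)·φ(d₁)·√T = 390·0.9455·0.3589·1.0000 = 132.3426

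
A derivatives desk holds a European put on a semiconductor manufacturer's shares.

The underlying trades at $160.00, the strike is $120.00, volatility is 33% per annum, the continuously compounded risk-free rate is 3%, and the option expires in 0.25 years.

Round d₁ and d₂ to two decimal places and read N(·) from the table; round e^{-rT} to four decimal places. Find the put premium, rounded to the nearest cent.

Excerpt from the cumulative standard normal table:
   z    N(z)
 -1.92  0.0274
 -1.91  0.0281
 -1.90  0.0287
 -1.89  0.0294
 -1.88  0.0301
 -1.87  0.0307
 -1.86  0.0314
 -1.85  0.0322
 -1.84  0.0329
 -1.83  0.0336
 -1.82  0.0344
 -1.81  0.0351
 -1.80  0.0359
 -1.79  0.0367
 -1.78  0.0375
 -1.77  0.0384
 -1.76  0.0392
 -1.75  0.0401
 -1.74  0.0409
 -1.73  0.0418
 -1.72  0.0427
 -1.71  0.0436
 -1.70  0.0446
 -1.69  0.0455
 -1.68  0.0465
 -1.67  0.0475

T = 0.25;  σ√T = 0.1650
d₁ = [ln(160/120) + (0.03 + 0.33²/2)·0.25] / 0.1650 = [0.2877 + 0.0211] / 0.1650 = 1.8715 which rounds to 1.87
d₂ = d₁ − σ√T = 1.8715 − 0.1650 = 1.7065 which rounds to 1.71
e^(−rT) = e^(−0.03·0.25) = 0.9925
N(−d₂) = N(-1.71) = 0.0436;  N(−d₁) = N(-1.87) = 0.0307
P = 120·0.9925·0.0436 − 160·0.0307 = 5.1928 − 4.9120 = 0.2808

$0.28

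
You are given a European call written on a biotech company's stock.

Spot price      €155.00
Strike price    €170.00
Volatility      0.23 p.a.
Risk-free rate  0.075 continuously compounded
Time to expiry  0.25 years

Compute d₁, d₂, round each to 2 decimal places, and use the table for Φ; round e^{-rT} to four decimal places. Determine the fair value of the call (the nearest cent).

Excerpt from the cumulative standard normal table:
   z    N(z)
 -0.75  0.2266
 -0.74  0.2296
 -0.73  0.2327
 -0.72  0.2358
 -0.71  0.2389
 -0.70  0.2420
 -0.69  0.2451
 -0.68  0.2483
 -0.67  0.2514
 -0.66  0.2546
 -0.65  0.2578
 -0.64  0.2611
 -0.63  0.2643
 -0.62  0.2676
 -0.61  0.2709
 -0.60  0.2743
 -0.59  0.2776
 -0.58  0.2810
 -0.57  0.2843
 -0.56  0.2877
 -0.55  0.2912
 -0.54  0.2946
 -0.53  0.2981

€3.18

T = 0.25;  σ√T = 0.1150
ln(S/K) + (r + σ²/2)T = ln(155/170) + (0.075 + 0.23²/2)·0.25 = -0.0924 + 0.0254 = -0.0670
d₁ = -0.0670 / 0.1150 = -0.5827 which rounds to -0.58
d₂ = d₁ − σ√T = -0.5827 − 0.1150 = -0.6977 which rounds to -0.70
exp(−rT) = exp(−0.075·0.25) = 0.9814
N(d₁) = N(-0.58) = 0.2810;  N(d₂) = N(-0.70) = 0.2420
C = 155·0.2810 − 170·0.9814·0.2420 = 43.5550 − 40.3748 = 3.1802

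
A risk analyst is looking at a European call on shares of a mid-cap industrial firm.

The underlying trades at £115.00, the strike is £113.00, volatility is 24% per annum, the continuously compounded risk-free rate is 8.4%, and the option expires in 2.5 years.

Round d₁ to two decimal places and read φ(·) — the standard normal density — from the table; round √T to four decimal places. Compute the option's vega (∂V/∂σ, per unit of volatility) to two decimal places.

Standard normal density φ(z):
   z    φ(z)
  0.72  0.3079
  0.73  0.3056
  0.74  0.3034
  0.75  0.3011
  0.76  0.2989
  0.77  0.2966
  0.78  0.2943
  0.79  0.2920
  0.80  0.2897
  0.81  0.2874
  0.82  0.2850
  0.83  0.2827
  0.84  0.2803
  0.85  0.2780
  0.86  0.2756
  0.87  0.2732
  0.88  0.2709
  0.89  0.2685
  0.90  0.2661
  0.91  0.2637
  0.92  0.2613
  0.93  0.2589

53.09

σ√T = 0.24 × 1.5811 = 0.3795
d₁ = [ln(115/113) + (0.084 + ½·0.24²)·2.5] / (σ√T) = (0.0175 + 0.2820) / 0.3795 = 0.7894 ⇒ 0.79
√T = √2.5 = 1.5811
φ(d₁) = φ(0.79) = 0.2920
vega = S·φ(d₁)·√T = 115·0.2920·1.5811 = 53.0933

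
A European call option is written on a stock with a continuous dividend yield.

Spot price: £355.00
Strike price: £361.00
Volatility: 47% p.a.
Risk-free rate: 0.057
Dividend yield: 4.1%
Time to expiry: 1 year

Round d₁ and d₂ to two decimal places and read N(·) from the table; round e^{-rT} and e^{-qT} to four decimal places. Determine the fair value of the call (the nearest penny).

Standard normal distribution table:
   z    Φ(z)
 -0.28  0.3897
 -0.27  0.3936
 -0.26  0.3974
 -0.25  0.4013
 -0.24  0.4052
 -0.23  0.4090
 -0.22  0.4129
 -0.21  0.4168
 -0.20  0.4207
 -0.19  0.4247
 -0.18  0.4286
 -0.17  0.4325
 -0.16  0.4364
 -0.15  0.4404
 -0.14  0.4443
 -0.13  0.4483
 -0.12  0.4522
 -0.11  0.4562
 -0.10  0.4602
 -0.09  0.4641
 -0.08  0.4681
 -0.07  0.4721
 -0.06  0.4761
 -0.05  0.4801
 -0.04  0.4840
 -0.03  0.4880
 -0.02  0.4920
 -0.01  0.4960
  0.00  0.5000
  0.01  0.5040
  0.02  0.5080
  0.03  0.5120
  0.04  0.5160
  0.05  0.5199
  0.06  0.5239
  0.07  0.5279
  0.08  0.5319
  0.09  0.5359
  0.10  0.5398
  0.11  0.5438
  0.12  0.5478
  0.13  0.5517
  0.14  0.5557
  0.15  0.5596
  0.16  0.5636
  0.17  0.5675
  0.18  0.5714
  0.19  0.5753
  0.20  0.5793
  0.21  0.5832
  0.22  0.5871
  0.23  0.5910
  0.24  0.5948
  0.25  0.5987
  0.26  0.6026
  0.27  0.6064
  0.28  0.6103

σ√T = 0.47 × 1.0000 = 0.4700
ln(S/K) + (r − q + σ²/2)T = ln(355/361) + (0.057 − 0.041 + 0.47²/2)·1 = -0.0168 + 0.1265 = 0.1097
d₁ = 0.1097 / 0.4700 = 0.2334 ≈ 0.23
d₂ = d₁ − σ√T = 0.2334 − 0.4700 = -0.2366 ≈ -0.24
exp(−qT) = exp(−0.041·1) = 0.9598;  exp(−rT) = exp(−0.057·1) = 0.9446
C = 355·0.9598·N(0.23) − 361·0.9446·N(-0.24) = 355·0.9598·0.5910 − 361·0.9446·0.4052 = 201.3708 − 138.1734 = 63.1974

£63.20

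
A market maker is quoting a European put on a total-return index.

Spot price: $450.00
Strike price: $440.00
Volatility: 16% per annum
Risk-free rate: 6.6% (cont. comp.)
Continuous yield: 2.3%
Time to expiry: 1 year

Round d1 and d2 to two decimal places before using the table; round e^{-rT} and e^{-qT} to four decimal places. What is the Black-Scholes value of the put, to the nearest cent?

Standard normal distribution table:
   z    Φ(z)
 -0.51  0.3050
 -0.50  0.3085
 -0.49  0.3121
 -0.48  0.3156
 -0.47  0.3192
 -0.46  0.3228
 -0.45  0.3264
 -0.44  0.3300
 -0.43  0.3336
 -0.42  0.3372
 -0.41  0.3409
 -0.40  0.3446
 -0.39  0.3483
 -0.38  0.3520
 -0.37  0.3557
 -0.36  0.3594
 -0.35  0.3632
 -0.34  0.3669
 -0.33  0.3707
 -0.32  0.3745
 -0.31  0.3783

σ√T = 0.16 × 1.0000 = 0.1600
d₁ = [ln(450/440) + (0.066 − 0.023 + ½·0.16²)·1] / (σ√T) = (0.0225 + 0.0558) / 0.1600 = 0.4892 → 0.49
d₂ = 0.4892 − 0.1600 = 0.3292 → 0.33
exp(−qT) = exp(−0.023·1) = 0.9773;  exp(−rT) = exp(−0.066·1) = 0.9361
N(−d₂) = N(-0.33) = 0.3707;  N(−d₁) = N(-0.49) = 0.3121
P = 440·0.9361·0.3707 − 450·0.9773·0.3121 = 152.6854 − 137.2569 = 15.4285

$15.43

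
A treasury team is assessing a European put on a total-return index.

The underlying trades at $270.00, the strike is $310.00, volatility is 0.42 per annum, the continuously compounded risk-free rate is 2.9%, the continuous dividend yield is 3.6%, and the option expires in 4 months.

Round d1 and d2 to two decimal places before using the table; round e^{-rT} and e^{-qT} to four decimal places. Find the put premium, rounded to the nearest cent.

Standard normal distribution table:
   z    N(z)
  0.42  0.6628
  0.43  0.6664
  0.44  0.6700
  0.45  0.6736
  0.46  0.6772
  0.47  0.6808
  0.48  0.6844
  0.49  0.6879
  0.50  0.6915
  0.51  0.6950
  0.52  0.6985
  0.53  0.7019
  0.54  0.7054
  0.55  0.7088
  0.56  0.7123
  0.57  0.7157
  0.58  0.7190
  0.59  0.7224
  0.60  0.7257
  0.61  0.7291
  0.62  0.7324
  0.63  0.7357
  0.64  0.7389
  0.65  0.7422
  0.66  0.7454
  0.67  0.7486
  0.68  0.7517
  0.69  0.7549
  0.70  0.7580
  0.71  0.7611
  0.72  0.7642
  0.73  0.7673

σ√T = 0.42·√0.3333 = 0.2425
d₁ = [ln(270/310) + (0.029 − 0.036 + 0.42²/2)·0.3333] / 0.2425 = [-0.1382 + 0.0271] / 0.2425 = -0.4581 ≈ -0.46
d₂ = d₁ − σ√T = -0.4581 − 0.2425 = -0.7006 ≈ -0.70
e^(−qT) = e^(−0.036·0.3333) = 0.9881;  e^(−rT) = e^(−0.029·0.3333) = 0.9904
N(−d₂) = N(0.70) = 0.7580;  N(−d₁) = N(0.46) = 0.6772
P = 310·0.9904·0.7580 − 270·0.9881·0.6772 = 232.7242 − 180.6682 = 52.0560

$52.06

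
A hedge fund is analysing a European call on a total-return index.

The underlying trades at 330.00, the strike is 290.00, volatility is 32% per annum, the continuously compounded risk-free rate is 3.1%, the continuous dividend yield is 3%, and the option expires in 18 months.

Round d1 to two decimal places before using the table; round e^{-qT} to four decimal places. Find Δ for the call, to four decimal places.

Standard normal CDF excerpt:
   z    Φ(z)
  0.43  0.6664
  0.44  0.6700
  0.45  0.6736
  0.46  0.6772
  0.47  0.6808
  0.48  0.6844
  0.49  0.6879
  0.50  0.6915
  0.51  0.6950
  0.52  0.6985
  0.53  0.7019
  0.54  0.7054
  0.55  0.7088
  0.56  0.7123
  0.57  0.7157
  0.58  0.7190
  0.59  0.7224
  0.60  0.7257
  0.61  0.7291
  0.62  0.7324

0.6710

σ√T = 0.32 × 1.2247 = 0.3919
ln(S/K) + (r − q + σ²/2)T = ln(330/290) + (0.031 − 0.03 + 0.32²/2)·1.5 = 0.1292 + 0.0783 = 0.2075
d₁ = 0.2075 / 0.3919 = 0.5295 ≈ 0.53
N(d₁) = N(0.53) = 0.7019
Δ_call = exp(−qT)·N(d₁) = 0.9560·0.7019 = 0.6710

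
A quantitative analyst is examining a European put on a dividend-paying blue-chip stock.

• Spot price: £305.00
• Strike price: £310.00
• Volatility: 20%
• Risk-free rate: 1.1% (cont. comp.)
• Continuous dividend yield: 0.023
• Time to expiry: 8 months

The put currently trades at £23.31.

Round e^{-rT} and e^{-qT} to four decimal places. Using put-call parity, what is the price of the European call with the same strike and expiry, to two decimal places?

£15.94

e^(−qT) = e^(−0.023·0.6667) = 0.9848;  e^(−rT) = e^(−0.011·0.6667) = 0.9927
Put-call parity: C − P = S·e^(−qT) − K·e^(−rT) = 305·0.9848 − 310·0.9927 = 300.3640 − 307.7370 = -7.3730
C = P + (C − P) = 23.31 + (-7.3730) = 15.9370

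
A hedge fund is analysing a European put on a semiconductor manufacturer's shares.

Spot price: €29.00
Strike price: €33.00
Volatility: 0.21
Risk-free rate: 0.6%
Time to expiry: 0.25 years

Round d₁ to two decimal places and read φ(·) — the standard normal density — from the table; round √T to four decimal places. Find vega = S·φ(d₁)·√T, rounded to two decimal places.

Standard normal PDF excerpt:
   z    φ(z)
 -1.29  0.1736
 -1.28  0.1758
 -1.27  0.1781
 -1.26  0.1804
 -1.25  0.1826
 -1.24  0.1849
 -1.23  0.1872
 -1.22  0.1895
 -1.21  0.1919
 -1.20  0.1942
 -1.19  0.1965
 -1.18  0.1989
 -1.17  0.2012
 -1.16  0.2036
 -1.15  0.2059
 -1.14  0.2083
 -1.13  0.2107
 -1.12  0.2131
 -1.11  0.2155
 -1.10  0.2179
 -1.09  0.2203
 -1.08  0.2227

2.95

σ√T = 0.21 × 0.5000 = 0.1050
ln(S/K) + (r + σ²/2)T = ln(29/33) + (0.006 + 0.21²/2)·0.25 = -0.1292 + 0.0070 = -0.1222
d₁ = -0.1222 / 0.1050 = -1.1638 which rounds to -1.16
√T = √0.25 = 0.5000
φ(d₁) = φ(-1.16) = 0.2036
vega = S·φ(d₁)·√T = 29·0.2036·0.5000 = 2.9522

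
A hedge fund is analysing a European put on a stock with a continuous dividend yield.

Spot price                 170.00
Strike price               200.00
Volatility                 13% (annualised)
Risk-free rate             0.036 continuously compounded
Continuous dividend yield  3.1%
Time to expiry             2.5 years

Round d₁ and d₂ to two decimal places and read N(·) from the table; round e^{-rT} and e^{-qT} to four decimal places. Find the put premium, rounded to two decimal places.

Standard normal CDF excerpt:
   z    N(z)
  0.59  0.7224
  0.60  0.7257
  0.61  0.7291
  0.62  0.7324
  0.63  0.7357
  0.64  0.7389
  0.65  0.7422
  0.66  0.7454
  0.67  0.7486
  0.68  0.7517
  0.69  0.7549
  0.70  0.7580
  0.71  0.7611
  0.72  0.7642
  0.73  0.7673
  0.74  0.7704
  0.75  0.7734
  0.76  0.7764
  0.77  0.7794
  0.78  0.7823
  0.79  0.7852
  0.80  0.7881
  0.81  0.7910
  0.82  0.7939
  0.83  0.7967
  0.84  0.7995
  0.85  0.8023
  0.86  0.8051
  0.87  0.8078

29.88

σ√T = 0.13·√2.5 = 0.2055
d₁ = [ln(170/200) + (0.036 − 0.031 + 0.13²/2)·2.5] / 0.2055 = [-0.1625 + 0.0336] / 0.2055 = -0.6271 ⇒ -0.63
d₂ = d₁ − σ√T = -0.6271 − 0.2055 = -0.8326 ⇒ -0.83
e^(−qT) = e^(−0.031·2.5) = 0.9254;  e^(−rT) = e^(−0.036·2.5) = 0.9139
P = 200·0.9139·N(0.83) − 170·0.9254·N(0.63) = 200·0.9139·0.7967 − 170·0.9254·0.7357 = 145.6208 − 115.7389 = 29.8820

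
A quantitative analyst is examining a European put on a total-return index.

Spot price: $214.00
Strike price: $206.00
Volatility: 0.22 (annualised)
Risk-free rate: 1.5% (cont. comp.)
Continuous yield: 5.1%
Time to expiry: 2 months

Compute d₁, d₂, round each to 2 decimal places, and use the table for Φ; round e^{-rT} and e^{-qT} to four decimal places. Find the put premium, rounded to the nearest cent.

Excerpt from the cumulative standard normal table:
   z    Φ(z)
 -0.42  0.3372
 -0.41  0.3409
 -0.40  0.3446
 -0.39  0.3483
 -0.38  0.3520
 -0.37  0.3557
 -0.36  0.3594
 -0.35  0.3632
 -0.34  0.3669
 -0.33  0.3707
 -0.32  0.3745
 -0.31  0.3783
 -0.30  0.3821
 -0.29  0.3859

$4.62

σ√T = 0.22·√0.1667 = 0.0898
d₁ = [ln(214/206) + (0.015 − 0.051 + 0.22²/2)·0.1667] / 0.0898 = [0.0381 − 0.0020] / 0.0898 = 0.4023 → 0.40
d₂ = d₁ − σ√T = 0.4023 − 0.0898 = 0.3125 → 0.31
exp(−qT) = exp(−0.051·0.1667) = 0.9915;  exp(−rT) = exp(−0.015·0.1667) = 0.9975
N(−d₂) = N(-0.31) = 0.3783;  N(−d₁) = N(-0.40) = 0.3446
P = 206·0.9975·0.3783 − 214·0.9915·0.3446 = 77.7350 − 73.1176 = 4.6174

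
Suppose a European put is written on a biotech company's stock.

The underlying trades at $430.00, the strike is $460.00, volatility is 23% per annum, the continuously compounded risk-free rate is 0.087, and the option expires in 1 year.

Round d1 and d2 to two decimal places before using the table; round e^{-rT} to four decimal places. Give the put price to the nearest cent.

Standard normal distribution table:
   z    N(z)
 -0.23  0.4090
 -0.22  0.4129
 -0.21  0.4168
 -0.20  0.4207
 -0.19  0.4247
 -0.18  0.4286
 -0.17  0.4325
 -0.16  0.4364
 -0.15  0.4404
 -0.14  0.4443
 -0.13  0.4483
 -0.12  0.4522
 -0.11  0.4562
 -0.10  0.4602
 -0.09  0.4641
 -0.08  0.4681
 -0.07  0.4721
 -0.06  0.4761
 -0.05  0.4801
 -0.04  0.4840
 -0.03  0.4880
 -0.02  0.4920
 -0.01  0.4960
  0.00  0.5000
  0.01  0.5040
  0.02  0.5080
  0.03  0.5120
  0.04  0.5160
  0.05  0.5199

$35.00

σ√T = 0.23·√1 = 0.2300
ln(S/K) + (r + σ²/2)T = ln(430/460) + (0.087 + 0.23²/2)·1 = -0.0674 + 0.1134 = 0.0460
d₁ = 0.0460 / 0.2300 = 0.2000 ⇒ 0.20
d₂ = d₁ − σ√T = 0.2000 − 0.2300 = -0.0300 ⇒ -0.03
e^(−rT) = e^(−0.087·1) = 0.9167
N(−d₂) = N(0.03) = 0.5120;  N(−d₁) = N(-0.20) = 0.4207
P = 460·0.9167·0.5120 − 430·0.4207 = 215.9012 − 180.9010 = 35.0002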